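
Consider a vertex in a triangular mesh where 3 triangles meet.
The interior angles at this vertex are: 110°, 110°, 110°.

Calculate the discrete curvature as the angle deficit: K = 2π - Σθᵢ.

Sum of angles = 330°. K = 360° - 330° = 30°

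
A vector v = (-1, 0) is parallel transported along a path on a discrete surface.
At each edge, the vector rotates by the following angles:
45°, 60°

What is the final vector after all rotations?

Total rotation: 45° + 60° = 105°. Final vector: (0.2588, -0.9659)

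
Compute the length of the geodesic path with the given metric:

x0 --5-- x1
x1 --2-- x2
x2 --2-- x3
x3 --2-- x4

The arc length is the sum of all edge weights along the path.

Arc length = 5 + 2 + 2 + 2 = 11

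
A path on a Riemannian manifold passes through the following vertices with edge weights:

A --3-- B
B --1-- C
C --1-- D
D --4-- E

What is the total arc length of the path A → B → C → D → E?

Arc length = 3 + 1 + 1 + 4 = 9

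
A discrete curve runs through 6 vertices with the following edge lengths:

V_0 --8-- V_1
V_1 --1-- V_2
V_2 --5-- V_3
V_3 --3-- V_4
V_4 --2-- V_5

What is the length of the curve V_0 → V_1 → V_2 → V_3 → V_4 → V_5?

Arc length = 8 + 1 + 5 + 3 + 2 = 19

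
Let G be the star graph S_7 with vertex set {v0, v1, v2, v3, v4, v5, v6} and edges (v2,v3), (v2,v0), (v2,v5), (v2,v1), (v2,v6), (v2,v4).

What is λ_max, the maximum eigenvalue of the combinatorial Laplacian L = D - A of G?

The star S_7 is the complete bipartite graph K_{1,6} (one hub of degree 6, 6 leaves of degree 1). The Laplacian spectrum of K_{p,q} is 0, p (multiplicity q−1), q (multiplicity p−1), p+q. With p = 1, q = 6: 0 once, 1 with multiplicity 5, and 7 once. (Check: trace L = sum of degrees = 12 = 5·1 + 7.)
Laplacian eigenvalues: [0.0, 1.0, 1.0, 1.0, 1.0, 1.0, 7.0]. Largest eigenvalue (spectral radius) = 7.0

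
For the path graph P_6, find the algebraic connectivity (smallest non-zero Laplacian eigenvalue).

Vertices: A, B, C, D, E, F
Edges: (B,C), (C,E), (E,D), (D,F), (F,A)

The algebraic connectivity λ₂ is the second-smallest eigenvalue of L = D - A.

The path graph P_n has Laplacian eigenvalues λ_k = 2 − 2cos(kπ/n), k = 0, 1, …, n−1. Here n = 6:
k=0: 2 − 2cos(0) = 0.0; k=1: 2 − 2cos(π/6) = 0.2679; k=2: 2 − 2cos(π/3) = 1.0; k=3: 2 − 2cos(π/2) = 2.0; k=4: 2 − 2cos(2π/3) = 3.0; k=5: 2 − 2cos(5π/6) = 3.7321.
Laplacian eigenvalues: [0.0, 0.2679, 1.0, 2.0, 3.0, 3.7321]. Algebraic connectivity (smallest non-zero eigenvalue) = 0.2679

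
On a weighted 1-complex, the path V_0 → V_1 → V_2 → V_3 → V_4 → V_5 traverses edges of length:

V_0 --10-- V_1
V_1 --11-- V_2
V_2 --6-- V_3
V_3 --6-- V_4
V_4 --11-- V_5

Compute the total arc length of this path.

Arc length = 10 + 11 + 6 + 6 + 11 = 44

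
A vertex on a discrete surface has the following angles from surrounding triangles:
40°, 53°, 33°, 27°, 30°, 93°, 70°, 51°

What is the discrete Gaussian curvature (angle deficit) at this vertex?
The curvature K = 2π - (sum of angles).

Sum of angles = 397°. K = 360° - 397° = -37° = -37π/180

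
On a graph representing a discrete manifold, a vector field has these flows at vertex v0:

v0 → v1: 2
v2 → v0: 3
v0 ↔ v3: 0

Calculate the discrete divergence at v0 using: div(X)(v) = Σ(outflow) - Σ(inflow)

Divergence = sum of outgoing flows = 2 + (-3) + 0 = -1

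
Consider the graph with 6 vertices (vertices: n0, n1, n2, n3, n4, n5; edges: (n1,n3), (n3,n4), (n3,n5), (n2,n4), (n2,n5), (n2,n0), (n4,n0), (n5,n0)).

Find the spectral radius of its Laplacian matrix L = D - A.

Degrees: deg(n0) = 3, deg(n1) = 1, deg(n2) = 3, deg(n3) = 3, deg(n4) = 3, deg(n5) = 3.
L = D − A with rows/columns ordered (n0, n1, n2, n3, n4, n5):
  [ 3,  0, -1,  0, -1, -1]
  [ 0,  1,  0, -1,  0,  0]
  [-1,  0,  3,  0, -1, -1]
  [ 0, -1,  0,  3, -1, -1]
  [-1,  0, -1, -1,  3,  0]
  [-1,  0, -1, -1,  0,  3]
Characteristic polynomial: det(λI − L) = λ(λ² − 6λ + 4)(λ − 3)²(λ − 4).
Roots: λ = 0; (λ² − 6λ + 4) = 0 ⇒ λ = 3 ± √5 ≈ 0.7639, 5.2361; (λ − 3) = 0 ⇒ λ = 3 (multiplicity 2); (λ − 4) = 0 ⇒ λ = 4.
(Check: the roots sum (with multiplicity) to 16, matching trace L = Σdeg = 2·8 = 16.)
Laplacian eigenvalues: [0.0, 0.7639, 3.0, 3.0, 4.0, 5.2361]. Largest eigenvalue (spectral radius) = 5.2361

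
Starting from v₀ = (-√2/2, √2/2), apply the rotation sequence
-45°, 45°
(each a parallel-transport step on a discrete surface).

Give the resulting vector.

Total rotation: (-45°) + 45° = 0°. Final vector: (-0.7071, 0.7071)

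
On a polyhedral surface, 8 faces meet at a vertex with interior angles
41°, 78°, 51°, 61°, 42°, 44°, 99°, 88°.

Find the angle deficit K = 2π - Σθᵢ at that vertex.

Sum of angles = 504°. K = 360° - 504° = -144° = -4π/5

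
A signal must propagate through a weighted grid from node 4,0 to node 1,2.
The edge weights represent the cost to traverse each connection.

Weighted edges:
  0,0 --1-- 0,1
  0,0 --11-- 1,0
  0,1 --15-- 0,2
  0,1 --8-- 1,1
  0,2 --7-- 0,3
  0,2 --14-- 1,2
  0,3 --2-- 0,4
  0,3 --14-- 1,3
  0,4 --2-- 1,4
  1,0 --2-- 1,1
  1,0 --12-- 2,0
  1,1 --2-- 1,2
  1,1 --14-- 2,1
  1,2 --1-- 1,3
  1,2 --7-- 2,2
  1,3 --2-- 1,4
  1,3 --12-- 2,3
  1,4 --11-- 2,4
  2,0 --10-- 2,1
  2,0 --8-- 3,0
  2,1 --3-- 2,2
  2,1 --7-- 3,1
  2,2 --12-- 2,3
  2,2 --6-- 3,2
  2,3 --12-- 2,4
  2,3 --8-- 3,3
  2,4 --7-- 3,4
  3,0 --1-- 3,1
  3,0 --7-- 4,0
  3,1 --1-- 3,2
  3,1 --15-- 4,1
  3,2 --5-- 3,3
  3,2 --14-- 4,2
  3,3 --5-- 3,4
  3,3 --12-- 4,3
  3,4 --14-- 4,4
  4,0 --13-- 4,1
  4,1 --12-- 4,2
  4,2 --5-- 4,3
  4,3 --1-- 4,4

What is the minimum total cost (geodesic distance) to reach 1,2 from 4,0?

Shortest path: 4,0 → 3,0 → 3,1 → 3,2 → 2,2 → 1,2, total weight = 22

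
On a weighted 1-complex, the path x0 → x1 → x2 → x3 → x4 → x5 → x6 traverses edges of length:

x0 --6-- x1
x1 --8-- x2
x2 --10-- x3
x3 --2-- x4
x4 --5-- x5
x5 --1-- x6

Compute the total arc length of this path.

Arc length = 6 + 8 + 10 + 2 + 5 + 1 = 32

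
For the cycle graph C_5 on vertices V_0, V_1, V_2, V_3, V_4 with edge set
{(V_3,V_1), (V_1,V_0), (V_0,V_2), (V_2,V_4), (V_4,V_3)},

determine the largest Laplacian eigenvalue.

The cycle graph C_n has Laplacian eigenvalues λ_k = 2 − 2cos(2πk/n), k = 0, 1, …, n−1. Here n = 5:
k=0: 2 − 2cos(0) = 0.0; k=1: 2 − 2cos(2π/5) = 1.382; k=2: 2 − 2cos(4π/5) = 3.618; k=3: 2 − 2cos(6π/5) = 3.618; k=4: 2 − 2cos(8π/5) = 1.382.
Laplacian eigenvalues: [0.0, 1.382, 1.382, 3.618, 3.618]. Largest eigenvalue (spectral radius) = 3.618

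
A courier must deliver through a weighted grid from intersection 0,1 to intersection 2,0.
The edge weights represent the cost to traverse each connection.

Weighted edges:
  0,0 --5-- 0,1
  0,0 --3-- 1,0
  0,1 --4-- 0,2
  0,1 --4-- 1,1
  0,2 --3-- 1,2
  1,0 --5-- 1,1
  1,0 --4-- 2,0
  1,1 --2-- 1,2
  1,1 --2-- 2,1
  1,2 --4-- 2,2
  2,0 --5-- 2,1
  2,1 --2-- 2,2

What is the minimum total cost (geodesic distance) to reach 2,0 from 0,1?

Shortest path: 0,1 → 1,1 → 2,1 → 2,0, total weight = 11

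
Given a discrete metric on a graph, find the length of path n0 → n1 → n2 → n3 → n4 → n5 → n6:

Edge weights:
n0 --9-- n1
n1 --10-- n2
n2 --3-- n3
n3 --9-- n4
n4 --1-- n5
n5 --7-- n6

Arc length = 9 + 10 + 3 + 9 + 1 + 7 = 39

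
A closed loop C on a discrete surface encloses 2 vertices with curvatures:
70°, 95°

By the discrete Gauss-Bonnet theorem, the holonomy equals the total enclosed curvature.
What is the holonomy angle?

Holonomy = total enclosed curvature = 70° + 95° = 165°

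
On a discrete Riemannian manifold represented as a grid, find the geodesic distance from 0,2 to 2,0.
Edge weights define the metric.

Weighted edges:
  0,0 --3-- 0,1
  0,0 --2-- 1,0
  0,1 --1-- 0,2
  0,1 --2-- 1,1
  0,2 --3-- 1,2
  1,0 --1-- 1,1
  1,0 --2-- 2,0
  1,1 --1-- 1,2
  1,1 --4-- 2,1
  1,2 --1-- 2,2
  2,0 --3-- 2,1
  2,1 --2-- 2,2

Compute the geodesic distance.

Shortest path: 0,2 → 0,1 → 1,1 → 1,0 → 2,0, total weight = 6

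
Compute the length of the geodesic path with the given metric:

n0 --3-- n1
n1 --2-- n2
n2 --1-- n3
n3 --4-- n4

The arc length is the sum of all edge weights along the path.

Arc length = 3 + 2 + 1 + 4 = 10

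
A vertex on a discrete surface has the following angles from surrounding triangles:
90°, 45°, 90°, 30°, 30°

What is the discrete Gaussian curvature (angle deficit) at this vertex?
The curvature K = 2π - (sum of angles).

Sum of angles = 285°. K = 360° - 285° = 75° = 5π/12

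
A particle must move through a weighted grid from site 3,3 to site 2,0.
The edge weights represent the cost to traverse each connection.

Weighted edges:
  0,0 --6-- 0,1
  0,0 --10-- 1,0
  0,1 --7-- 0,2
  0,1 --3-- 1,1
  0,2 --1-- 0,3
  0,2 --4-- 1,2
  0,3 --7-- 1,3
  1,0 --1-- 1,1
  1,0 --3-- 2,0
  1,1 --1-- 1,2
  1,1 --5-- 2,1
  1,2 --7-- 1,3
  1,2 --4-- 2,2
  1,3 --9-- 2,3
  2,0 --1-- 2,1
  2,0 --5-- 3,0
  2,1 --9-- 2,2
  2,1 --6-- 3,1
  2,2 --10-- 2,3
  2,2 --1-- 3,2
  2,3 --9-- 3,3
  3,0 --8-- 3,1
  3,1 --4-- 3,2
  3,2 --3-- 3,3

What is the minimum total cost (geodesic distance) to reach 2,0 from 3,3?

Shortest path: 3,3 → 3,2 → 2,2 → 1,2 → 1,1 → 1,0 → 2,0, total weight = 13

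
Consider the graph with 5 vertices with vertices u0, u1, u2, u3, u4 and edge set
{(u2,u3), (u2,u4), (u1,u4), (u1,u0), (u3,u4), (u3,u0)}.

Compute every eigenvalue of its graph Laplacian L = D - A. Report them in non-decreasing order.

Degrees: deg(u0) = 2, deg(u1) = 2, deg(u2) = 2, deg(u3) = 3, deg(u4) = 3.
L = D − A with rows/columns ordered (u0, u1, u2, u3, u4):
  [ 2, -1,  0, -1,  0]
  [-1,  2,  0,  0, -1]
  [ 0,  0,  2, -1, -1]
  [-1,  0, -1,  3, -1]
  [ 0, -1, -1, -1,  3]
Characteristic polynomial: det(λI − L) = λ(λ² − 5λ + 5)(λ² − 7λ + 11).
Roots: λ = 0; (λ² − 5λ + 5) = 0 ⇒ λ = (5 ± √5)/2 ≈ 1.382, 3.618; (λ² − 7λ + 11) = 0 ⇒ λ = (7 ± √5)/2 ≈ 2.382, 4.618.
(Check: the roots sum (with multiplicity) to 12, matching trace L = Σdeg = 2·6 = 12.)
Laplacian eigenvalues (increasing order): [0.0, 1.382, 2.382, 3.618, 4.618]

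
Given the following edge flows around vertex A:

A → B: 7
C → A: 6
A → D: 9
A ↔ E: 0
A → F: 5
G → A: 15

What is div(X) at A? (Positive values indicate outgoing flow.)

Divergence = sum of outgoing flows = 7 + (-6) + 9 + 0 + 5 + (-15) = 0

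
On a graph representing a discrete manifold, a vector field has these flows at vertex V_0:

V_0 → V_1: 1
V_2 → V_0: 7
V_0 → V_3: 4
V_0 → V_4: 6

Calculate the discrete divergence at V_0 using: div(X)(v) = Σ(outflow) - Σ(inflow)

Divergence = sum of outgoing flows = 1 + (-7) + 4 + 6 = 4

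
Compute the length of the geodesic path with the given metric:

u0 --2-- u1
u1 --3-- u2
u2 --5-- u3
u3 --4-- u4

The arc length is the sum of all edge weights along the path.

Arc length = 2 + 3 + 5 + 4 = 14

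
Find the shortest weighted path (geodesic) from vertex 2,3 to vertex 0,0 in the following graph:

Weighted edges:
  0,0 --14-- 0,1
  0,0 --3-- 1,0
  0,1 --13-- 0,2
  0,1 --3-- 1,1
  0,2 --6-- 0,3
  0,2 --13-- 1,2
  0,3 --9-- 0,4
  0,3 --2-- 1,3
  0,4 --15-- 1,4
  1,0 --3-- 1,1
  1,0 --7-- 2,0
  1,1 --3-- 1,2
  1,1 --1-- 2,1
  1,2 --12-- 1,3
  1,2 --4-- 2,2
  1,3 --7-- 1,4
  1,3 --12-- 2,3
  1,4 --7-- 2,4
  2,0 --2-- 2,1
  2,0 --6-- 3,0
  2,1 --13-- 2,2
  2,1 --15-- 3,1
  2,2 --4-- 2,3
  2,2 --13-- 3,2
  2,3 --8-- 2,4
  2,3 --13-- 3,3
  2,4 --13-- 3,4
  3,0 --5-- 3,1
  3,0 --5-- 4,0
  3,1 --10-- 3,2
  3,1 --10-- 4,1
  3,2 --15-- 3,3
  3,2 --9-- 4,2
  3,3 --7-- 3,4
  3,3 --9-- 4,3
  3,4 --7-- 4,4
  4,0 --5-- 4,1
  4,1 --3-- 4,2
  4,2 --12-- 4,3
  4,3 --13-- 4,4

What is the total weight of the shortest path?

Shortest path: 2,3 → 2,2 → 1,2 → 1,1 → 1,0 → 0,0, total weight = 17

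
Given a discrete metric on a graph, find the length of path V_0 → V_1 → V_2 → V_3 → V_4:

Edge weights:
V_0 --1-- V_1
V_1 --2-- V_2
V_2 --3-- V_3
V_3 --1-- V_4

Arc length = 1 + 2 + 3 + 1 = 7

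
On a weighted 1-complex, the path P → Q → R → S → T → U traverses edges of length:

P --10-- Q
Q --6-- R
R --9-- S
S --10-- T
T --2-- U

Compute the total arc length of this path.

Arc length = 10 + 6 + 9 + 10 + 2 = 37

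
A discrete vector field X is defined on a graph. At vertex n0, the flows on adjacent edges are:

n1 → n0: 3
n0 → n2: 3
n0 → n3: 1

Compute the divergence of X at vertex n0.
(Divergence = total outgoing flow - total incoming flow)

Divergence = sum of outgoing flows = (-3) + 3 + 1 = 1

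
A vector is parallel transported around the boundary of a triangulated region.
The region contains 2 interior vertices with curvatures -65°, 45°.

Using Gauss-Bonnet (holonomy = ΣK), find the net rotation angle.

Holonomy = total enclosed curvature = (-65°) + 45° = -20°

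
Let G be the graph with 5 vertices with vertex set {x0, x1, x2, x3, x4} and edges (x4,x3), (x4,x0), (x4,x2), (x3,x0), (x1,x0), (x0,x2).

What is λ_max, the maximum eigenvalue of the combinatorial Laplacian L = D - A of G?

Degrees: deg(x0) = 4, deg(x1) = 1, deg(x2) = 2, deg(x3) = 2, deg(x4) = 3.
L = D − A with rows/columns ordered (x0, x1, x2, x3, x4):
  [ 4, -1, -1, -1, -1]
  [-1,  1,  0,  0,  0]
  [-1,  0,  2,  0, -1]
  [-1,  0,  0,  2, -1]
  [-1,  0, -1, -1,  3]
Characteristic polynomial: det(λI − L) = λ(λ − 1)(λ − 2)(λ − 4)(λ − 5).
Roots: λ = 0; (λ − 1) = 0 ⇒ λ = 1; (λ − 2) = 0 ⇒ λ = 2; (λ − 4) = 0 ⇒ λ = 4; (λ − 5) = 0 ⇒ λ = 5.
(Check: the roots sum (with multiplicity) to 12, matching trace L = Σdeg = 2·6 = 12.)
Laplacian eigenvalues: [0.0, 1.0, 2.0, 4.0, 5.0]. Largest eigenvalue (spectral radius) = 5.0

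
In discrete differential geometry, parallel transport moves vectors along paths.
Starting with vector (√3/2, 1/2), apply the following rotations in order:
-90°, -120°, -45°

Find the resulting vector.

Total rotation: (-90°) + (-120°) + (-45°) = -255° ≡ 105° (mod 360°). Final vector: (-0.7071, 0.7071)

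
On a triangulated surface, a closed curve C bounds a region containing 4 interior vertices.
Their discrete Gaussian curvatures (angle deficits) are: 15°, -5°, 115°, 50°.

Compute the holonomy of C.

Holonomy = total enclosed curvature = 15° + (-5°) + 115° + 50° = 175°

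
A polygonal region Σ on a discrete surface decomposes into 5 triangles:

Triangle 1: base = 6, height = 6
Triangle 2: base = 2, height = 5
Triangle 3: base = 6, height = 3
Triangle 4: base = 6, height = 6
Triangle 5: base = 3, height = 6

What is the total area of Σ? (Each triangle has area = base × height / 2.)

(1/2)×6×6 + (1/2)×2×5 + (1/2)×6×3 + (1/2)×6×6 + (1/2)×3×6 = 59.0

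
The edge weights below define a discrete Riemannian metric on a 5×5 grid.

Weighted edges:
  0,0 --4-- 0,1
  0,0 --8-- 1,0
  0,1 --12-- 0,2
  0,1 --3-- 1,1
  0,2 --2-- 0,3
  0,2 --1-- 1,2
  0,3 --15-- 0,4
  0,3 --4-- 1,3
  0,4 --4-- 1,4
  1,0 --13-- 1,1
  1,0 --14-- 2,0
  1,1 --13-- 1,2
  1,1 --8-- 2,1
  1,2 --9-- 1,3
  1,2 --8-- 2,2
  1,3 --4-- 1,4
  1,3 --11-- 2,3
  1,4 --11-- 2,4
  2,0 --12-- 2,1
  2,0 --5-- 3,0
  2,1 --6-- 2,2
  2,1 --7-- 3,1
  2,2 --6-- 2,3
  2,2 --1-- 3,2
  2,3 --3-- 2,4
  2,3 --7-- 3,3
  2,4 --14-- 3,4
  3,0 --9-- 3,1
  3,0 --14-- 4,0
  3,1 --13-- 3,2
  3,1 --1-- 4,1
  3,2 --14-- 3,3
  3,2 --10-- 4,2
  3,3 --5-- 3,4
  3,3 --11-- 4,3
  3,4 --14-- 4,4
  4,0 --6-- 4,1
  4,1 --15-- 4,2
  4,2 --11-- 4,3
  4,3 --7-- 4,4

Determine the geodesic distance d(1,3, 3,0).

Shortest path: 1,3 → 0,3 → 0,2 → 1,2 → 2,2 → 2,1 → 3,1 → 3,0, total weight = 37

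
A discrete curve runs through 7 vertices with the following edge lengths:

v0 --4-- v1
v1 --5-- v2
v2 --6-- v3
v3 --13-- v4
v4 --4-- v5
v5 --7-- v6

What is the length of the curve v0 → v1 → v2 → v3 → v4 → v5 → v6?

Arc length = 4 + 5 + 6 + 13 + 4 + 7 = 39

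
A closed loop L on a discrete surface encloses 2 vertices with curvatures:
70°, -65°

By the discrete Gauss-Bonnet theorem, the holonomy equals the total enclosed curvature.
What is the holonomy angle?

Holonomy = total enclosed curvature = 70° + (-65°) = 5°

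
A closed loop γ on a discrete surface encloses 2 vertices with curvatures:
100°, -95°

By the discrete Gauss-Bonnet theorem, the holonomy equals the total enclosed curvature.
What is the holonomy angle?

Holonomy = total enclosed curvature = 100° + (-95°) = 5°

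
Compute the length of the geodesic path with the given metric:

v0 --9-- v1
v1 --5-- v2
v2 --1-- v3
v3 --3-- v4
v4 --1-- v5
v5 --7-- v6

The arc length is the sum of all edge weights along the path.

Arc length = 9 + 5 + 1 + 3 + 1 + 7 = 26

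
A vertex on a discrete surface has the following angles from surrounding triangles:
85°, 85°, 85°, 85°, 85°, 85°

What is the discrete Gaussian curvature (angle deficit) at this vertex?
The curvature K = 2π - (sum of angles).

Sum of angles = 510°. K = 360° - 510° = -150°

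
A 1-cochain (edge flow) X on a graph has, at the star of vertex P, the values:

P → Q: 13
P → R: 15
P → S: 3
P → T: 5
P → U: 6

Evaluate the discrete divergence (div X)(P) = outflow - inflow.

Divergence = sum of outgoing flows = 13 + 15 + 3 + 5 + 6 = 42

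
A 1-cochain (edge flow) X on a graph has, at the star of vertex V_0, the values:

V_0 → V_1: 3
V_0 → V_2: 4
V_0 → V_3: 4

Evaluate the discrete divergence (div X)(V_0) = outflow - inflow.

Divergence = sum of outgoing flows = 3 + 4 + 4 = 11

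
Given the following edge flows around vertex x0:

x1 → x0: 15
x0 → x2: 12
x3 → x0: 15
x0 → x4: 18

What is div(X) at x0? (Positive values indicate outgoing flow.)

Divergence = sum of outgoing flows = (-15) + 12 + (-15) + 18 = 0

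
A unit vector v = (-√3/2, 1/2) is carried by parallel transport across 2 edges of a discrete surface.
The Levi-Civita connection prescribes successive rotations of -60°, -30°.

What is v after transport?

Total rotation: (-60°) + (-30°) = -90°. Final vector: (0.5000, 0.8660)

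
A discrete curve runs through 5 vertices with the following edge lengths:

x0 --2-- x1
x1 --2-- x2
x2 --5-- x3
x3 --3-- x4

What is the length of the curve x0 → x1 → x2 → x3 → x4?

Arc length = 2 + 2 + 5 + 3 = 12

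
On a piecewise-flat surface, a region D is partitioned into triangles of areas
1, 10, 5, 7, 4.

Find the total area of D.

1 + 10 + 5 + 7 + 4 = 27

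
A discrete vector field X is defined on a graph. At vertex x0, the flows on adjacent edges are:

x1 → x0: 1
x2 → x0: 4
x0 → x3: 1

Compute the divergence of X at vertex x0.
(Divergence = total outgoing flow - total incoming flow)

Divergence = sum of outgoing flows = (-1) + (-4) + 1 = -4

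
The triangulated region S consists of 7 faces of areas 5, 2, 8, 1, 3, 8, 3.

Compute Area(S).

5 + 2 + 8 + 1 + 3 + 8 + 3 = 30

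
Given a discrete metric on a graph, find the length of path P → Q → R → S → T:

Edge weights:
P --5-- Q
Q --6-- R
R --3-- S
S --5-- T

Arc length = 5 + 6 + 3 + 5 = 19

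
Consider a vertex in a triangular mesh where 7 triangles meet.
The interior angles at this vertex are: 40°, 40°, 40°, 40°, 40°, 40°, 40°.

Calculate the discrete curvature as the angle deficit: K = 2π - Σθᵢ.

Sum of angles = 280°. K = 360° - 280° = 80°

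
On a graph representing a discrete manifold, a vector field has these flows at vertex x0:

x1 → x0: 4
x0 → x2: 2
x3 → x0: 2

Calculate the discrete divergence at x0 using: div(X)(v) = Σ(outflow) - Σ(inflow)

Divergence = sum of outgoing flows = (-4) + 2 + (-2) = -4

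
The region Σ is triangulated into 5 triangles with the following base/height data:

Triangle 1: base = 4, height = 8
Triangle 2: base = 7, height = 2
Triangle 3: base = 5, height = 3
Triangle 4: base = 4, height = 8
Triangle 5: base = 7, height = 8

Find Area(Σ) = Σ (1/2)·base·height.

(1/2)×4×8 + (1/2)×7×2 + (1/2)×5×3 + (1/2)×4×8 + (1/2)×7×8 = 74.5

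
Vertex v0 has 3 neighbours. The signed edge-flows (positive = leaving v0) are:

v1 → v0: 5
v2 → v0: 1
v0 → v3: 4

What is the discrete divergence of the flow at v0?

Divergence = sum of outgoing flows = (-5) + (-1) + 4 = -2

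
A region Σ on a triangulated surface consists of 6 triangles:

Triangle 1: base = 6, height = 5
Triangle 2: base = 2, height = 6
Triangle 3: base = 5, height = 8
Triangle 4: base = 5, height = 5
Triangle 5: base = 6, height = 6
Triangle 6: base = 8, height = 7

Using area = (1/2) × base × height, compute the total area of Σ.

(1/2)×6×5 + (1/2)×2×6 + (1/2)×5×8 + (1/2)×5×5 + (1/2)×6×6 + (1/2)×8×7 = 99.5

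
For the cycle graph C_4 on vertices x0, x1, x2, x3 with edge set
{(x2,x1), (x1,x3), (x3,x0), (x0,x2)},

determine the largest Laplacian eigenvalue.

The cycle graph C_n has Laplacian eigenvalues λ_k = 2 − 2cos(2πk/n), k = 0, 1, …, n−1. Here n = 4:
k=0: 2 − 2cos(0) = 0.0; k=1: 2 − 2cos(π/2) = 2.0; k=2: 2 − 2cos(π) = 4.0; k=3: 2 − 2cos(3π/2) = 2.0.
Laplacian eigenvalues: [0.0, 2.0, 2.0, 4.0]. Largest eigenvalue (spectral radius) = 4.0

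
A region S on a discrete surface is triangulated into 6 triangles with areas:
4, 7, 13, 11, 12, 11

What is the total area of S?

4 + 7 + 13 + 11 + 12 + 11 = 58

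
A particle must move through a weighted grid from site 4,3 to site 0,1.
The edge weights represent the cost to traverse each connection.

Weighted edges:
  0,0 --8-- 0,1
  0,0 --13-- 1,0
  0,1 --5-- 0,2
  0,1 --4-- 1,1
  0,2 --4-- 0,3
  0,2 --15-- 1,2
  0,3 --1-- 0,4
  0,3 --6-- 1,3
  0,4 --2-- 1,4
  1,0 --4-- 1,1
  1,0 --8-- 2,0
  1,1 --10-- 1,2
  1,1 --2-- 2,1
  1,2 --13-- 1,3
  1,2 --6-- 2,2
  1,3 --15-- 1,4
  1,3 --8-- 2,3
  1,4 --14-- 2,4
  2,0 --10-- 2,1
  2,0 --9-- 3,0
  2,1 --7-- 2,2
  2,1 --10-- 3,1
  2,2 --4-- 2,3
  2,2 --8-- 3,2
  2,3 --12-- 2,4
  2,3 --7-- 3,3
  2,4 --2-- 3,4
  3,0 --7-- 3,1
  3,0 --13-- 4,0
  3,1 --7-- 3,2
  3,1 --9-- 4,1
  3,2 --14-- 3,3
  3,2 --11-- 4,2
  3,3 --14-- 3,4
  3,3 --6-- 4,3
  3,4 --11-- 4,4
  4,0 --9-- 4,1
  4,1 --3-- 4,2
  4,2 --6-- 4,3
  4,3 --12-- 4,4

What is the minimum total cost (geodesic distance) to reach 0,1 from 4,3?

Shortest path: 4,3 → 3,3 → 2,3 → 2,2 → 2,1 → 1,1 → 0,1, total weight = 30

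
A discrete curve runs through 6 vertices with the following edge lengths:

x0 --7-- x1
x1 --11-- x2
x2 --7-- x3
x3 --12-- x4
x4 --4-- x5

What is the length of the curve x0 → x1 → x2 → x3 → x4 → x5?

Arc length = 7 + 11 + 7 + 12 + 4 = 41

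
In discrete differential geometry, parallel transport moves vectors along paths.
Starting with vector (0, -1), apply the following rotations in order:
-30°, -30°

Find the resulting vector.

Total rotation: (-30°) + (-30°) = -60°. Final vector: (-0.8660, -0.5000)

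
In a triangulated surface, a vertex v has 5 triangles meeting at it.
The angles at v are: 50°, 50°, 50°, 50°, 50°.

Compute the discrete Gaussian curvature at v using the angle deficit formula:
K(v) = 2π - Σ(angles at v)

Sum of angles = 250°. K = 360° - 250° = 110°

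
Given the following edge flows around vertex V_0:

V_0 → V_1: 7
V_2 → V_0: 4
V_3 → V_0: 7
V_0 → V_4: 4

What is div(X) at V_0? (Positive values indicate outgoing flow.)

Divergence = sum of outgoing flows = 7 + (-4) + (-7) + 4 = 0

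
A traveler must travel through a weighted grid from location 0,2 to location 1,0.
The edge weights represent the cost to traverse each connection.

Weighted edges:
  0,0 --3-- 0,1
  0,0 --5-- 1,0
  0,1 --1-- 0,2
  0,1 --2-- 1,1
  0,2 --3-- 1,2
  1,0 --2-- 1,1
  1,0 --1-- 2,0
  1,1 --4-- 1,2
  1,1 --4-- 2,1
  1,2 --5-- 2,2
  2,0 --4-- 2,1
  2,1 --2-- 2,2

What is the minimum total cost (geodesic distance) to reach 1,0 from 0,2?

Shortest path: 0,2 → 0,1 → 1,1 → 1,0, total weight = 5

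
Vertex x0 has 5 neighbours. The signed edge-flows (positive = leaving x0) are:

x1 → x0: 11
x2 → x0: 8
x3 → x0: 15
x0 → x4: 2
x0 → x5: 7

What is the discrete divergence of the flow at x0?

Divergence = sum of outgoing flows = (-11) + (-8) + (-15) + 2 + 7 = -25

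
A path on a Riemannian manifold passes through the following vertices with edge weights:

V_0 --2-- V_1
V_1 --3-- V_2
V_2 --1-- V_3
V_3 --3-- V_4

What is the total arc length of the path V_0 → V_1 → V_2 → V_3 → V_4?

Arc length = 2 + 3 + 1 + 3 = 9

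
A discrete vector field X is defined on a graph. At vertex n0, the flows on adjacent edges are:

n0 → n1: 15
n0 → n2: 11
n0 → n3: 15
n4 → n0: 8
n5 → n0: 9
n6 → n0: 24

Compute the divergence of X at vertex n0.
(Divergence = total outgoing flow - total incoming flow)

Divergence = sum of outgoing flows = 15 + 11 + 15 + (-8) + (-9) + (-24) = 0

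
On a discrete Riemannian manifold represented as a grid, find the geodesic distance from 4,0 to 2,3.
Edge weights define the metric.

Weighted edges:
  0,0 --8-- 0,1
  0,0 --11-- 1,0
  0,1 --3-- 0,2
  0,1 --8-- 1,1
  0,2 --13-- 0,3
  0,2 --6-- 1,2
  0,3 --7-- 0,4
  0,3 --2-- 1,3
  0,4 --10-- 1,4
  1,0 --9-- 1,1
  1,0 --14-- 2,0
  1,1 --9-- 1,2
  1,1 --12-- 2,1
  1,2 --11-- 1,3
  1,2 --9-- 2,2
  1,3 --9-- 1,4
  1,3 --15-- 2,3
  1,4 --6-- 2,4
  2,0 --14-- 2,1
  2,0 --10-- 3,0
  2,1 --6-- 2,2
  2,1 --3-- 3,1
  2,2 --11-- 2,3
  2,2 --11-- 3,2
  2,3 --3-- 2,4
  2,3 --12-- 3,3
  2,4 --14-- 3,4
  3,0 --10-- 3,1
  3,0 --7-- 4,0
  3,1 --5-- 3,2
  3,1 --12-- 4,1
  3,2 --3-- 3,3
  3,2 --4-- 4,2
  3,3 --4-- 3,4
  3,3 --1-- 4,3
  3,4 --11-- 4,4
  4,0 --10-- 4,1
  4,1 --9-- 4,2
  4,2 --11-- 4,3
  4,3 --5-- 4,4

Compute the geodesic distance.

Shortest path: 4,0 → 3,0 → 3,1 → 3,2 → 3,3 → 2,3, total weight = 37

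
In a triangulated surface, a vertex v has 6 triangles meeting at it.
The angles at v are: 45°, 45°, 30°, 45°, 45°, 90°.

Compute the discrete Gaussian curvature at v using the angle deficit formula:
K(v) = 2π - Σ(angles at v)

Sum of angles = 300°. K = 360° - 300° = 60° = π/3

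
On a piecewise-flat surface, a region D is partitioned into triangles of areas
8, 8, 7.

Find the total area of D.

8 + 8 + 7 = 23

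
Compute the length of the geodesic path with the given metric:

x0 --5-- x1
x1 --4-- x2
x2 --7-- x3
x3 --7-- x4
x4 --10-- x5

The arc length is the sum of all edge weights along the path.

Arc length = 5 + 4 + 7 + 7 + 10 = 33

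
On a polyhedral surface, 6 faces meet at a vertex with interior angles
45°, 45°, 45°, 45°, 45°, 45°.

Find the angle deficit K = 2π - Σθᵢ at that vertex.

Sum of angles = 270°. K = 360° - 270° = 90° = π/2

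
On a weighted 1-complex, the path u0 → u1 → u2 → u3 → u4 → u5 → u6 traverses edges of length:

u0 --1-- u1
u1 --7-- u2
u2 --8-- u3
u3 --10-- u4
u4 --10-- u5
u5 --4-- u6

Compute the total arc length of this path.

Arc length = 1 + 7 + 8 + 10 + 10 + 4 = 40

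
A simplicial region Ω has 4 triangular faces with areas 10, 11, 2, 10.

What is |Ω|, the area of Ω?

10 + 11 + 2 + 10 = 33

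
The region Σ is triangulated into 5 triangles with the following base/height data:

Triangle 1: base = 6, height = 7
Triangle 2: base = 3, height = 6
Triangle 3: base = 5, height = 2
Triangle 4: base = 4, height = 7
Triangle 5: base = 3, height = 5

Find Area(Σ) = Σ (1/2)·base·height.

(1/2)×6×7 + (1/2)×3×6 + (1/2)×5×2 + (1/2)×4×7 + (1/2)×3×5 = 56.5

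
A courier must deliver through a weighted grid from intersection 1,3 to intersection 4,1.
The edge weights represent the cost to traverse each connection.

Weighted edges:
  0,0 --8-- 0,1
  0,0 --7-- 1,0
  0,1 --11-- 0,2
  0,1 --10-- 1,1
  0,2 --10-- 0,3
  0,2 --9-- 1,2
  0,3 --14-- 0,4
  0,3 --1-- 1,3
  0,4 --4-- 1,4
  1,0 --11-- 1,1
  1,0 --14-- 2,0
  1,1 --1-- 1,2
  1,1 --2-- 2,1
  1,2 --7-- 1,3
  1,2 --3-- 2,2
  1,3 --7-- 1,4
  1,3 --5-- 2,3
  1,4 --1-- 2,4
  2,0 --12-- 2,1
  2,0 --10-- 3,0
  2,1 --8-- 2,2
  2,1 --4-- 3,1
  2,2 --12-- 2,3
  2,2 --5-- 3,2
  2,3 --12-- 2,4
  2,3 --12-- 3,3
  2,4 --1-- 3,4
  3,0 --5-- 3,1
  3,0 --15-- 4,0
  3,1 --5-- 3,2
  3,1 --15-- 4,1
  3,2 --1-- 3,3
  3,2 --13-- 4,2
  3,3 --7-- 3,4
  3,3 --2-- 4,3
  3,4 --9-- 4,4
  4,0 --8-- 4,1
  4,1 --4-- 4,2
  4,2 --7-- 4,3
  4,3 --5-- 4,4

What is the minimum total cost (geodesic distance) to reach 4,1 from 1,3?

Shortest path: 1,3 → 1,2 → 1,1 → 2,1 → 3,1 → 4,1, total weight = 29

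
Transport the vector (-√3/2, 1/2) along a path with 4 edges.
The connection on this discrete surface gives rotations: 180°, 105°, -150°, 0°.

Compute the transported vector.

Total rotation: 180° + 105° + (-150°) + 0° = 135°. Final vector: (0.2588, -0.9659)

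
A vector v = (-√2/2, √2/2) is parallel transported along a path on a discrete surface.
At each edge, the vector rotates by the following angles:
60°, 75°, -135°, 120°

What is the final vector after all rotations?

Total rotation: 60° + 75° + (-135°) + 120° = 120°. Final vector: (-0.2588, -0.9659)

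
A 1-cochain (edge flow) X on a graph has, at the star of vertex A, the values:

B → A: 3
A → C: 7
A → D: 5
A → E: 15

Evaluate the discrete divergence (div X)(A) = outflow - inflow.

Divergence = sum of outgoing flows = (-3) + 7 + 5 + 15 = 24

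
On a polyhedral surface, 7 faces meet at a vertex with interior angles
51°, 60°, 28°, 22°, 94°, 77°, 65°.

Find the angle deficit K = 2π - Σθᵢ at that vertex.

Sum of angles = 397°. K = 360° - 397° = -37° = -37π/180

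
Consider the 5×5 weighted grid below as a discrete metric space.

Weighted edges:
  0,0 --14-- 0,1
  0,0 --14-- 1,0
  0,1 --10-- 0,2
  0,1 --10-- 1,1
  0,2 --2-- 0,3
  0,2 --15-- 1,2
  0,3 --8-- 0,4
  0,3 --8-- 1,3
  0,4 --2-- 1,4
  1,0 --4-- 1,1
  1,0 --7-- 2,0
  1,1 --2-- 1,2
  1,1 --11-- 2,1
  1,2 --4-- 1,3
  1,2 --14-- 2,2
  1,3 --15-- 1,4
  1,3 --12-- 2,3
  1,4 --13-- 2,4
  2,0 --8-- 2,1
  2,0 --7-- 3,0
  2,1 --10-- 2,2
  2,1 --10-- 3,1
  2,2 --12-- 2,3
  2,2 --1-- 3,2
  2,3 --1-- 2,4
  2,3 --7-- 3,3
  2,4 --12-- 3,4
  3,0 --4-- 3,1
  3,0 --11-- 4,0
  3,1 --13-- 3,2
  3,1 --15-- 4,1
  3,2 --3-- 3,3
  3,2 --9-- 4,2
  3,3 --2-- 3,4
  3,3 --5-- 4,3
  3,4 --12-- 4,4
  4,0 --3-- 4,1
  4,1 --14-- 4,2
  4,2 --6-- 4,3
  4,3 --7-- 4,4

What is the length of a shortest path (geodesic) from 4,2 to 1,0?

Shortest path: 4,2 → 3,2 → 2,2 → 1,2 → 1,1 → 1,0, total weight = 30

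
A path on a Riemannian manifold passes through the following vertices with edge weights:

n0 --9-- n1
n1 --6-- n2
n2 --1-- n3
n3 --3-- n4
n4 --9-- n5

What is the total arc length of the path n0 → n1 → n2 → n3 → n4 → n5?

Arc length = 9 + 6 + 1 + 3 + 9 = 28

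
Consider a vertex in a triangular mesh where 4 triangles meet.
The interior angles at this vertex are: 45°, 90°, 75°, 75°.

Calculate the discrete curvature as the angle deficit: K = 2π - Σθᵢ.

Sum of angles = 285°. K = 360° - 285° = 75° = 5π/12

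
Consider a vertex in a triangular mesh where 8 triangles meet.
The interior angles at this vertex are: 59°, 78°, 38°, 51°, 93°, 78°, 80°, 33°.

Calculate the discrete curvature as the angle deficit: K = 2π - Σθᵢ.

Sum of angles = 510°. K = 360° - 510° = -150° = -5π/6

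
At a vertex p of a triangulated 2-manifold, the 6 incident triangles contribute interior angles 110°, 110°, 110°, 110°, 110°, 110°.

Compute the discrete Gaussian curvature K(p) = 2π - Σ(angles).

Sum of angles = 660°. K = 360° - 660° = -300°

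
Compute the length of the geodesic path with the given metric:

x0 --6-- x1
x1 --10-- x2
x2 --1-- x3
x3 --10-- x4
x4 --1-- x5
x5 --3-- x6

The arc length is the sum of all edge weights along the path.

Arc length = 6 + 10 + 1 + 10 + 1 + 3 = 31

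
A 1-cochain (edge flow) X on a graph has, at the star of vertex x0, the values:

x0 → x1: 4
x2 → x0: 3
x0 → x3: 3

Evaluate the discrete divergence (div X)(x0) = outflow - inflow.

Divergence = sum of outgoing flows = 4 + (-3) + 3 = 4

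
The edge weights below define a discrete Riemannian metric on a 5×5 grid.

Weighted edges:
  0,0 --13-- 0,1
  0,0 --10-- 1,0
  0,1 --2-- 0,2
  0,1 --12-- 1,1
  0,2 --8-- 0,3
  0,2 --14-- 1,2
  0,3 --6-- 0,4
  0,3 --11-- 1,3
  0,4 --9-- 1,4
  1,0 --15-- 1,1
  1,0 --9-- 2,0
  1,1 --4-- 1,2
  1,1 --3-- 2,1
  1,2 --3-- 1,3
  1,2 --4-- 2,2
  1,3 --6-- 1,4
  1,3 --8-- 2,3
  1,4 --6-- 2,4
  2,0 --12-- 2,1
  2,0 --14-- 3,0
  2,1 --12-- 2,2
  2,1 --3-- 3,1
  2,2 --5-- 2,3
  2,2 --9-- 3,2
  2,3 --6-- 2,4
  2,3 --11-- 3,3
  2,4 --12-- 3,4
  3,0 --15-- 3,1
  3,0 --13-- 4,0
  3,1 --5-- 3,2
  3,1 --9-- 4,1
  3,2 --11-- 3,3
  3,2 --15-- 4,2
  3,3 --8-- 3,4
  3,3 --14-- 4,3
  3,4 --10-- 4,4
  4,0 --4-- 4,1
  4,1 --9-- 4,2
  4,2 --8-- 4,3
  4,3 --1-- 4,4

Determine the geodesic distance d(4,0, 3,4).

Shortest path: 4,0 → 4,1 → 4,2 → 4,3 → 4,4 → 3,4, total weight = 32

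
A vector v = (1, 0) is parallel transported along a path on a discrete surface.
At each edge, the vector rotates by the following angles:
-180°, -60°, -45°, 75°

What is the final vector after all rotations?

Total rotation: (-180°) + (-60°) + (-45°) + 75° = -210° ≡ 150° (mod 360°). Final vector: (-0.8660, 0.5000)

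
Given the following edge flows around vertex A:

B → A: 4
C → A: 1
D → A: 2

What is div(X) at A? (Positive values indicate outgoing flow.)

Divergence = sum of outgoing flows = (-4) + (-1) + (-2) = -7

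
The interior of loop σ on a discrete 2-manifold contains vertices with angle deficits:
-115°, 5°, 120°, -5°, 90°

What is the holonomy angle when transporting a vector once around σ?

Holonomy = total enclosed curvature = (-115°) + 5° + 120° + (-5°) + 90° = 95°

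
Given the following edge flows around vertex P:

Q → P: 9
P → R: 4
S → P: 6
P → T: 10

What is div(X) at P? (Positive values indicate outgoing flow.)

Divergence = sum of outgoing flows = (-9) + 4 + (-6) + 10 = -1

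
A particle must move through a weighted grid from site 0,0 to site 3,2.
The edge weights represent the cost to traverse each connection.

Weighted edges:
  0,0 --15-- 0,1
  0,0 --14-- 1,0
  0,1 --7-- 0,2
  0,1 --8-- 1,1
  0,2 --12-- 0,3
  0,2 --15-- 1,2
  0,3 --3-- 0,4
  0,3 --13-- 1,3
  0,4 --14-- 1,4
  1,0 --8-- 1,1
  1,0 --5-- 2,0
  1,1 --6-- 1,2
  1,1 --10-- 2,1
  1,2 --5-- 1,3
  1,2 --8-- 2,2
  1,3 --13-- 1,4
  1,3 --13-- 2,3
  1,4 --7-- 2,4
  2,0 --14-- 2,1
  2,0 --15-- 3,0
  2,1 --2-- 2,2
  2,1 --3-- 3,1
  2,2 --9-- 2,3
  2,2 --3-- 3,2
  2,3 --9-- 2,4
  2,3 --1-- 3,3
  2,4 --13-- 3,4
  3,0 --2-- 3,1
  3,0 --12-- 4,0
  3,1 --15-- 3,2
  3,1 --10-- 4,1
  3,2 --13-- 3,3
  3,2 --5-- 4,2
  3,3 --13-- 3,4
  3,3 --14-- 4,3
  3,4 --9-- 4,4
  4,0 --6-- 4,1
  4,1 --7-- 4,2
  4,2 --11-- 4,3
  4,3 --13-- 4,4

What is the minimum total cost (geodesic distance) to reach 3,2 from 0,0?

Shortest path: 0,0 → 1,0 → 1,1 → 2,1 → 2,2 → 3,2, total weight = 37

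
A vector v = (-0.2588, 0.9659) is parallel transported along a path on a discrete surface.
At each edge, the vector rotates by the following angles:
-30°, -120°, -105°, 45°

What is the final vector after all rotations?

Total rotation: (-30°) + (-120°) + (-105°) + 45° = -210° ≡ 150° (mod 360°). Final vector: (-0.2588, -0.9659)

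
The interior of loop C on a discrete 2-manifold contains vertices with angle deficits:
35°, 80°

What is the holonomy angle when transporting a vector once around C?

Holonomy = total enclosed curvature = 35° + 80° = 115°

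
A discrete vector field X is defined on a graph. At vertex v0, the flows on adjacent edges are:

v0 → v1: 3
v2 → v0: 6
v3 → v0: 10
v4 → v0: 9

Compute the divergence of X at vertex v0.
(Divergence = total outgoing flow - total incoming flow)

Divergence = sum of outgoing flows = 3 + (-6) + (-10) + (-9) = -22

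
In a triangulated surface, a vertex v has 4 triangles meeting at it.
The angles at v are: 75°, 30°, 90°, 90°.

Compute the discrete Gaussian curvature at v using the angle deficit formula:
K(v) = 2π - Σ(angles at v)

Sum of angles = 285°. K = 360° - 285° = 75°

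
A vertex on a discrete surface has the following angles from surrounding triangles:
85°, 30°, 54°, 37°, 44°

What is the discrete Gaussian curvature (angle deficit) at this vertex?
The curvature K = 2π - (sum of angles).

Sum of angles = 250°. K = 360° - 250° = 110° = 11π/18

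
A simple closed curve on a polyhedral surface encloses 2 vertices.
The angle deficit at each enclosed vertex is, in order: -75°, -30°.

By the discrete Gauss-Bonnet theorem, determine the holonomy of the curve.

Holonomy = total enclosed curvature = (-75°) + (-30°) = -105°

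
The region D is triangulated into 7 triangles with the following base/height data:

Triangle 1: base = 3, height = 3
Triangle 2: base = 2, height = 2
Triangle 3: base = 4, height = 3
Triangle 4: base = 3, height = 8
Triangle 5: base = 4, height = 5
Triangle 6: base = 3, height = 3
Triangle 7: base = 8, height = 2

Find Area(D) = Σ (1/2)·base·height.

(1/2)×3×3 + (1/2)×2×2 + (1/2)×4×3 + (1/2)×3×8 + (1/2)×4×5 + (1/2)×3×3 + (1/2)×8×2 = 47.0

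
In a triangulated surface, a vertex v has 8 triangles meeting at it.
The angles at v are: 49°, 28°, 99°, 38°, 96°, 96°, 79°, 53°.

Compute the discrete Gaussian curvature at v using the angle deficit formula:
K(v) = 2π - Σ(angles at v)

Sum of angles = 538°. K = 360° - 538° = -178° = -89π/90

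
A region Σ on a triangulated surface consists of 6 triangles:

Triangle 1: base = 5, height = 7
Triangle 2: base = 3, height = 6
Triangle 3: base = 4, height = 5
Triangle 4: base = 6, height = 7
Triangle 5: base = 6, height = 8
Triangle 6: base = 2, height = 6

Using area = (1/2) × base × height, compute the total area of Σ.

(1/2)×5×7 + (1/2)×3×6 + (1/2)×4×5 + (1/2)×6×7 + (1/2)×6×8 + (1/2)×2×6 = 87.5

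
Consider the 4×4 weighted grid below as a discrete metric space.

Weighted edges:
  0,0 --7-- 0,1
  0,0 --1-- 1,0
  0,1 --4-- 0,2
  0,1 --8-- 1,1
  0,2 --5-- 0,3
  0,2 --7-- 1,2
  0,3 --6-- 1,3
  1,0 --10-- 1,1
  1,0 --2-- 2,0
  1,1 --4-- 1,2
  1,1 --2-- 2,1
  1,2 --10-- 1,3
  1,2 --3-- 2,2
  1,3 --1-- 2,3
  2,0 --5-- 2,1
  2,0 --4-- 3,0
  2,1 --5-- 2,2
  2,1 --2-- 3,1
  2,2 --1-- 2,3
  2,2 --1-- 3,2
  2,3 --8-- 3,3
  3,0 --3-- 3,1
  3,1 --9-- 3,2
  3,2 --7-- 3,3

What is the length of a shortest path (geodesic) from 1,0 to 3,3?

Shortest path: 1,0 → 2,0 → 2,1 → 2,2 → 3,2 → 3,3, total weight = 20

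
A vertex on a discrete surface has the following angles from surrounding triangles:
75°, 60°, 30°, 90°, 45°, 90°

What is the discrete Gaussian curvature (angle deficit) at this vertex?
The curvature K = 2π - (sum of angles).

Sum of angles = 390°. K = 360° - 390° = -30°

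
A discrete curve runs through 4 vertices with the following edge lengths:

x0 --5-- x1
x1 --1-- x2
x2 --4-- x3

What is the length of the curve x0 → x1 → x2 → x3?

Arc length = 5 + 1 + 4 = 10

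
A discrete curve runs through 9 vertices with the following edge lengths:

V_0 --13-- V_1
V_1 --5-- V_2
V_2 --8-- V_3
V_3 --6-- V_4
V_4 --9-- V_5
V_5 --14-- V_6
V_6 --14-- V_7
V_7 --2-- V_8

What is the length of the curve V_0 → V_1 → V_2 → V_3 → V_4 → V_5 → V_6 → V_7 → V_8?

Arc length = 13 + 5 + 8 + 6 + 9 + 14 + 14 + 2 = 71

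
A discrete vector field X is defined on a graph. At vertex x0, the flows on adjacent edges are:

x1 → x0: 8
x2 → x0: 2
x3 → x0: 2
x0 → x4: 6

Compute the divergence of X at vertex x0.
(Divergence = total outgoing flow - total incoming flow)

Divergence = sum of outgoing flows = (-8) + (-2) + (-2) + 6 = -6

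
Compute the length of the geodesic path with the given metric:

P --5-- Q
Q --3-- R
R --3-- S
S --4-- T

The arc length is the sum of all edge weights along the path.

Arc length = 5 + 3 + 3 + 4 = 15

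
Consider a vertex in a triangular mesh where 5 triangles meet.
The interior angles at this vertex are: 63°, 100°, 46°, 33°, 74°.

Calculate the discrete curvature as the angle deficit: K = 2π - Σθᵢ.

Sum of angles = 316°. K = 360° - 316° = 44° = 11π/45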